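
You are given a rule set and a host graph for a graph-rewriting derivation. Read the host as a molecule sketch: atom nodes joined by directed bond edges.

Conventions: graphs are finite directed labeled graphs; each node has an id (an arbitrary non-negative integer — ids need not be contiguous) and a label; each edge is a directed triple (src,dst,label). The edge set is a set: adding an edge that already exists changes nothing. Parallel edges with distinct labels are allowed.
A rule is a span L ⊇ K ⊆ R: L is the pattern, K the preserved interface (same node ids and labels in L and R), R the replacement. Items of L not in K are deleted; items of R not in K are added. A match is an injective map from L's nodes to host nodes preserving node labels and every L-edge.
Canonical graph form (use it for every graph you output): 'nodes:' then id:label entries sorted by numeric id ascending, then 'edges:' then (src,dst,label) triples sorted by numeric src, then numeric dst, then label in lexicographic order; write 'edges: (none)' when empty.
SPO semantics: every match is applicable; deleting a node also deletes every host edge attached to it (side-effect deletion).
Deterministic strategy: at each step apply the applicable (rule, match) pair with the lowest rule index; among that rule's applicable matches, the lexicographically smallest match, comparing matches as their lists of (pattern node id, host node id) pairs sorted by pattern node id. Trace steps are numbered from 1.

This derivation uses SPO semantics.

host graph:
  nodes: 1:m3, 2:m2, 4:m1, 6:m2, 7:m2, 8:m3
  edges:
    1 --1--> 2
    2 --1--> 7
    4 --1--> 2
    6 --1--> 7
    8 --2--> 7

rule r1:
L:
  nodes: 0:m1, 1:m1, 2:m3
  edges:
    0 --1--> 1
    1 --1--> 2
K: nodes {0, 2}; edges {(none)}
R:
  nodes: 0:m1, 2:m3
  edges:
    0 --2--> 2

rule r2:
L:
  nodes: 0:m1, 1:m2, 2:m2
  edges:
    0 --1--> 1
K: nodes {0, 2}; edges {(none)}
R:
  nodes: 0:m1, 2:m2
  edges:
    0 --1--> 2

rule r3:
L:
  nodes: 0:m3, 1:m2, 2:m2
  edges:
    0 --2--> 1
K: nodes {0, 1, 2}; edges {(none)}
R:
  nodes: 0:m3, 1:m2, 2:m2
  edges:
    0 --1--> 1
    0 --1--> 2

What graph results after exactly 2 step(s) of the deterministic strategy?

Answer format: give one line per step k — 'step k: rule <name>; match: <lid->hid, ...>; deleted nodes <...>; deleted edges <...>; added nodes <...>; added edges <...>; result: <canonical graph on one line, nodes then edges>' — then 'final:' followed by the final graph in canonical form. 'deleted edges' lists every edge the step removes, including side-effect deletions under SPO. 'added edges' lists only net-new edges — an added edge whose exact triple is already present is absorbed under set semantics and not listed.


step 1: rule r2; match: 0->4, 1->2, 2->6; deleted nodes 2; deleted edges (1,2,1); (2,7,1); (4,2,1); added nodes (none); added edges (4,6,1); result: nodes: 1:m3, 4:m1, 6:m2, 7:m2, 8:m3 edges: (4,6,1); (6,7,1); (8,7,2)
step 2: rule r2; match: 0->4, 1->6, 2->7; deleted nodes 6; deleted edges (4,6,1); (6,7,1); added nodes (none); added edges (4,7,1); result: nodes: 1:m3, 4:m1, 7:m2, 8:m3 edges: (4,7,1); (8,7,2)
final:
nodes: 1:m3, 4:m1, 7:m2, 8:m3
edges: (4,7,1); (8,7,2)


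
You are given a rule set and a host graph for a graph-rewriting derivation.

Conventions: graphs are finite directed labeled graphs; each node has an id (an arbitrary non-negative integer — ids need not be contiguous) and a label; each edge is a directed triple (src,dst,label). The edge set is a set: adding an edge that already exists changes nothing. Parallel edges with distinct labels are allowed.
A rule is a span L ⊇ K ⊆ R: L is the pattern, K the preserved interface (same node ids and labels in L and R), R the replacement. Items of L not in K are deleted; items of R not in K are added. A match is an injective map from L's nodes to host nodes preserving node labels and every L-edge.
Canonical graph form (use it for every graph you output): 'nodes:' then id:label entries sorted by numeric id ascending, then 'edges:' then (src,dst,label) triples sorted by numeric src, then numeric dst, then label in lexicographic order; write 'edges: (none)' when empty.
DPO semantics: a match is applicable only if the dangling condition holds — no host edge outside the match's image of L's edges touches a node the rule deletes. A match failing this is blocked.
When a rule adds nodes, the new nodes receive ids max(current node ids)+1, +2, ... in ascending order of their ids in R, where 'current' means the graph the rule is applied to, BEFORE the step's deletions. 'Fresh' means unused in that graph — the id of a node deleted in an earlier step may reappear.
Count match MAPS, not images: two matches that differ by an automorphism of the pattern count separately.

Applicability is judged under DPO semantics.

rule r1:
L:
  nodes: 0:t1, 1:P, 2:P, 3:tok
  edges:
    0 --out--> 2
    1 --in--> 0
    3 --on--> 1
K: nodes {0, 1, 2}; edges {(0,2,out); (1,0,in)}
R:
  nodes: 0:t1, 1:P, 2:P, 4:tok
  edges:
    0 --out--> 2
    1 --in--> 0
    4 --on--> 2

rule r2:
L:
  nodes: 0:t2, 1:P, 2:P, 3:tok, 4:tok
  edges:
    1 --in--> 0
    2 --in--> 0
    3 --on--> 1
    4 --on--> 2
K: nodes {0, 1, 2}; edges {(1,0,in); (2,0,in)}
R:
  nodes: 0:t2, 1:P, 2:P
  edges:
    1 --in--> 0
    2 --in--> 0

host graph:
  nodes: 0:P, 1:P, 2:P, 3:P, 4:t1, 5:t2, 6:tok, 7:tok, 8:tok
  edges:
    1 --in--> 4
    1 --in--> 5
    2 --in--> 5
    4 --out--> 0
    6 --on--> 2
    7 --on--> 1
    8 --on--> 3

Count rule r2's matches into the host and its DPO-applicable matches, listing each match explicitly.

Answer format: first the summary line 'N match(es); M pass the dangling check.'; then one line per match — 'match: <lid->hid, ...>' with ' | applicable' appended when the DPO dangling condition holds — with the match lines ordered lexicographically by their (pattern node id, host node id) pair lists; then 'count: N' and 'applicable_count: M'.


2 match(es); 2 pass the dangling check.
match: 0->5, 1->1, 2->2, 3->7, 4->6 | applicable
match: 0->5, 1->2, 2->1, 3->6, 4->7 | applicable
count: 2
applicable_count: 2


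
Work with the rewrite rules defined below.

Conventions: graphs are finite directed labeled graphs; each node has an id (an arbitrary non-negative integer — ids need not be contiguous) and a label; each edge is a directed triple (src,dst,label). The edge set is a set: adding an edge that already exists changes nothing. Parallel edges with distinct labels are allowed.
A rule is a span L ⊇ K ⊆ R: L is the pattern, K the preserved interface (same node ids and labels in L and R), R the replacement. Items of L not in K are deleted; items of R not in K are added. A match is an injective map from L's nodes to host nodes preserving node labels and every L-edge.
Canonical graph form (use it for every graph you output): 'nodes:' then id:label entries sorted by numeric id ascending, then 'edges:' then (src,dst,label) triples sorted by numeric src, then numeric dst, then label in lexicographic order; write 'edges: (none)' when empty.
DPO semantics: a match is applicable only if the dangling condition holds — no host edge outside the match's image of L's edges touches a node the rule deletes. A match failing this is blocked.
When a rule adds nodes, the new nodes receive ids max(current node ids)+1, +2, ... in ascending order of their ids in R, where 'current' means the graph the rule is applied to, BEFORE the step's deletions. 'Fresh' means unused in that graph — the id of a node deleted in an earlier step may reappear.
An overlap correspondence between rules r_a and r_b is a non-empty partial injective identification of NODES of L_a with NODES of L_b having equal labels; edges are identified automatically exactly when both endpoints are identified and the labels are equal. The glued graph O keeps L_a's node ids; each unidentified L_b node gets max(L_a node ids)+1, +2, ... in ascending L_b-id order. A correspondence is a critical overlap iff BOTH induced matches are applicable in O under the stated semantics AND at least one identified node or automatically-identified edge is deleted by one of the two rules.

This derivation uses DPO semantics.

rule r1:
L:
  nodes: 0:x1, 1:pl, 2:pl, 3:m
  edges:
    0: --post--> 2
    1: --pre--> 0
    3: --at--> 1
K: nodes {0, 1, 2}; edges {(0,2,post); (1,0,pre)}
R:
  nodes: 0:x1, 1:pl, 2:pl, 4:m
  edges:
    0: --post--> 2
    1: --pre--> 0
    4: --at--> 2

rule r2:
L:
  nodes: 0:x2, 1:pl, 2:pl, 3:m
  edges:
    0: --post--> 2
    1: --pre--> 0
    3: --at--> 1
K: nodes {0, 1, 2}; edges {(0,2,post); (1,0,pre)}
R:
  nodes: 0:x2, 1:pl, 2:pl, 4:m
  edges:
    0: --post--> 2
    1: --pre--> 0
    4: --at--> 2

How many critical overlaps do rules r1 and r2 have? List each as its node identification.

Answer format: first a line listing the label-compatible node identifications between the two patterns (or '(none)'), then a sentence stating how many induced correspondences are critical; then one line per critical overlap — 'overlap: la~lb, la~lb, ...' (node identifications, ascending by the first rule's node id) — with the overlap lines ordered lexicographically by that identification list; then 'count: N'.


label-compatible node identifications between L(r1) and L(r2): 1~1, 1~2, 2~1, 2~2, 3~3
2 of the induced correspondences are critical overlaps of r1 and r2.
overlap: 1~1, 2~2, 3~3
overlap: 1~1, 3~3
count: 2


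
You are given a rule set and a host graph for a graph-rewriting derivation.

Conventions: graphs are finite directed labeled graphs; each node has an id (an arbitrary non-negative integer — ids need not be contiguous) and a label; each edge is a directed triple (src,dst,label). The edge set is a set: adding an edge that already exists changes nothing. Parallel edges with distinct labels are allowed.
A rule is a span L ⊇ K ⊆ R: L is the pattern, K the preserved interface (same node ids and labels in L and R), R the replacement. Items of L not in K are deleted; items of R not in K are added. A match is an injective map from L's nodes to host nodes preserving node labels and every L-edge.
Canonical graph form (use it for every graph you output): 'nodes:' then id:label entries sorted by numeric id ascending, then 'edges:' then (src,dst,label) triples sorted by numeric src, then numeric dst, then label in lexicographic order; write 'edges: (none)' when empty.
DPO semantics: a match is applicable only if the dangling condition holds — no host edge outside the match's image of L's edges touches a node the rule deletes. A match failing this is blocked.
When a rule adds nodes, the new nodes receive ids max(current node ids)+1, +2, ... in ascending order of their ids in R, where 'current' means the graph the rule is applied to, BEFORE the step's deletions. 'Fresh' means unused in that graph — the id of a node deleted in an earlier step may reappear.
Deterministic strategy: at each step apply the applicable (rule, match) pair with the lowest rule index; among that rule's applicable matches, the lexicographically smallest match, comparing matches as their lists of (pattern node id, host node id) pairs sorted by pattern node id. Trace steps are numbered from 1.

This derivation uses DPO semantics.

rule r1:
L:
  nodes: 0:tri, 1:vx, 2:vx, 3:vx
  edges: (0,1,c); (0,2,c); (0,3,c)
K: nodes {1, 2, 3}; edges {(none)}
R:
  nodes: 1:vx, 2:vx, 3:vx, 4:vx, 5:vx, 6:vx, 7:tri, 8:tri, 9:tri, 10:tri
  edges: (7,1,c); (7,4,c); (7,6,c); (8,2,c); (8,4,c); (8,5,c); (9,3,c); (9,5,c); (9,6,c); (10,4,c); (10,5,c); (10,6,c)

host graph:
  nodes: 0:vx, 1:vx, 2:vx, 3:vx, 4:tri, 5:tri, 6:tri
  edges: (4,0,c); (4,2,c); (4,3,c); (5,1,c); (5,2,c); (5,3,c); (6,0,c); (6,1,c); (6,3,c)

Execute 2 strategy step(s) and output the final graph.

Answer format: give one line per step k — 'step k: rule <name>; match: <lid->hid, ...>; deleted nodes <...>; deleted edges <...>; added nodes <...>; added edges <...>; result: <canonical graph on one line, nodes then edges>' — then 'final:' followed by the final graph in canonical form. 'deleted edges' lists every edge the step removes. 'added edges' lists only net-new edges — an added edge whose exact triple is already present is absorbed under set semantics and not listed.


step 1: rule r1; match: 0->4, 1->0, 2->2, 3->3; deleted nodes 4; deleted edges (4,0,c); (4,2,c); (4,3,c); added nodes 7, 8, 9, 10, 11, 12, 13; added edges (10,0,c); (10,7,c); (10,9,c); (11,2,c); (11,7,c); (11,8,c); (12,3,c); (12,8,c); (12,9,c); (13,7,c); (13,8,c); (13,9,c); result: nodes: 0:vx, 1:vx, 2:vx, 3:vx, 5:tri, 6:tri, 7:vx, 8:vx, 9:vx, 10:tri, 11:tri, 12:tri, 13:tri edges: (5,1,c); (5,2,c); (5,3,c); (6,0,c); (6,1,c); (6,3,c); (10,0,c); (10,7,c); (10,9,c); (11,2,c); (11,7,c); (11,8,c); (12,3,c); (12,8,c); (12,9,c); (13,7,c); (13,8,c); (13,9,c)
step 2: rule r1; match: 0->5, 1->1, 2->2, 3->3; deleted nodes 5; deleted edges (5,1,c); (5,2,c); (5,3,c); added nodes 14, 15, 16, 17, 18, 19, 20; added edges (17,1,c); (17,14,c); (17,16,c); (18,2,c); (18,14,c); (18,15,c); (19,3,c); (19,15,c); (19,16,c); (20,14,c); (20,15,c); (20,16,c); result: nodes: 0:vx, 1:vx, 2:vx, 3:vx, 6:tri, 7:vx, 8:vx, 9:vx, 10:tri, 11:tri, 12:tri, 13:tri, 14:vx, 15:vx, 16:vx, 17:tri, 18:tri, 19:tri, 20:tri edges: (6,0,c); (6,1,c); (6,3,c); (10,0,c); (10,7,c); (10,9,c); (11,2,c); (11,7,c); (11,8,c); (12,3,c); (12,8,c); (12,9,c); (13,7,c); (13,8,c); (13,9,c); (17,1,c); (17,14,c); (17,16,c); (18,2,c); (18,14,c); (18,15,c); (19,3,c); (19,15,c); (19,16,c); (20,14,c); (20,15,c); (20,16,c)
final:
nodes: 0:vx, 1:vx, 2:vx, 3:vx, 6:tri, 7:vx, 8:vx, 9:vx, 10:tri, 11:tri, 12:tri, 13:tri, 14:vx, 15:vx, 16:vx, 17:tri, 18:tri, 19:tri, 20:tri
edges: (6,0,c); (6,1,c); (6,3,c); (10,0,c); (10,7,c); (10,9,c); (11,2,c); (11,7,c); (11,8,c); (12,3,c); (12,8,c); (12,9,c); (13,7,c); (13,8,c); (13,9,c); (17,1,c); (17,14,c); (17,16,c); (18,2,c); (18,14,c); (18,15,c); (19,3,c); (19,15,c); (19,16,c); (20,14,c); (20,15,c); (20,16,c)


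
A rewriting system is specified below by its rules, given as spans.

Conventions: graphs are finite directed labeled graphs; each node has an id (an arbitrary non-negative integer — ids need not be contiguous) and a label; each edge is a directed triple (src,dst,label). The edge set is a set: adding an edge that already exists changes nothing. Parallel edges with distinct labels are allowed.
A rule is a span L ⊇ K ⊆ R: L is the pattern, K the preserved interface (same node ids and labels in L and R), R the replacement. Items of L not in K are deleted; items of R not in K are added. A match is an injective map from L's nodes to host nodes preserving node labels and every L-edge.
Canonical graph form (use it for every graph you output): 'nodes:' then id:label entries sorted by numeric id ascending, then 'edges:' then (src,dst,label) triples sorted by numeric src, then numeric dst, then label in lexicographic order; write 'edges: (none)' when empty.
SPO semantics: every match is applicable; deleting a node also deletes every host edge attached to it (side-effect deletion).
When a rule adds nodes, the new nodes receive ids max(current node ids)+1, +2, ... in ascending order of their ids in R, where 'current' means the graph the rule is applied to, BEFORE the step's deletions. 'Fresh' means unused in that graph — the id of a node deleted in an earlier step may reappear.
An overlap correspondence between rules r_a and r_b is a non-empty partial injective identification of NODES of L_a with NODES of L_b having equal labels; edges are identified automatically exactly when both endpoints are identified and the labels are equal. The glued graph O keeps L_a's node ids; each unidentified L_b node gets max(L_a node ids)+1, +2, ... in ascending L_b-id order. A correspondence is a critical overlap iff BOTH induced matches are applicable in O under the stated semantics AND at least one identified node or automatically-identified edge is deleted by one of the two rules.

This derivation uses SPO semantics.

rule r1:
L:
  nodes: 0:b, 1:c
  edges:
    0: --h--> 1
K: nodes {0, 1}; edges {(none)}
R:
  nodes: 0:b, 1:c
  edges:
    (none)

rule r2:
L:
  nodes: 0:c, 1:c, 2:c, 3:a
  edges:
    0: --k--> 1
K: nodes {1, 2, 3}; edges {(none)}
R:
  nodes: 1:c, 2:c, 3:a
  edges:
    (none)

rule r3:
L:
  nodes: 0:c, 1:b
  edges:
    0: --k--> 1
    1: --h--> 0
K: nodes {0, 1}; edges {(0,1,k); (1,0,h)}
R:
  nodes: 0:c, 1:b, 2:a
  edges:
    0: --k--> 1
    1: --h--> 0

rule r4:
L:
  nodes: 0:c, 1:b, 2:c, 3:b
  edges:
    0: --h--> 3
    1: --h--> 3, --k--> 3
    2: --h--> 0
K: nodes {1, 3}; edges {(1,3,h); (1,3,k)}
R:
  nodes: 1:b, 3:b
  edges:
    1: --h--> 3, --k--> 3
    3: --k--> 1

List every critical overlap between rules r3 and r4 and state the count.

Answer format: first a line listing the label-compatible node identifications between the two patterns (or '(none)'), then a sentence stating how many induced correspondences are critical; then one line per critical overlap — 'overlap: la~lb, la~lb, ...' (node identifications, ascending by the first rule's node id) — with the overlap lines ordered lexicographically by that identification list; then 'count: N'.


label-compatible node identifications between L(r3) and L(r4): 0~0, 0~2, 1~1, 1~3
6 of the induced correspondences are critical overlaps of r3 and r4.
overlap: 0~0
overlap: 0~0, 1~1
overlap: 0~0, 1~3
overlap: 0~2
overlap: 0~2, 1~1
overlap: 0~2, 1~3
count: 6


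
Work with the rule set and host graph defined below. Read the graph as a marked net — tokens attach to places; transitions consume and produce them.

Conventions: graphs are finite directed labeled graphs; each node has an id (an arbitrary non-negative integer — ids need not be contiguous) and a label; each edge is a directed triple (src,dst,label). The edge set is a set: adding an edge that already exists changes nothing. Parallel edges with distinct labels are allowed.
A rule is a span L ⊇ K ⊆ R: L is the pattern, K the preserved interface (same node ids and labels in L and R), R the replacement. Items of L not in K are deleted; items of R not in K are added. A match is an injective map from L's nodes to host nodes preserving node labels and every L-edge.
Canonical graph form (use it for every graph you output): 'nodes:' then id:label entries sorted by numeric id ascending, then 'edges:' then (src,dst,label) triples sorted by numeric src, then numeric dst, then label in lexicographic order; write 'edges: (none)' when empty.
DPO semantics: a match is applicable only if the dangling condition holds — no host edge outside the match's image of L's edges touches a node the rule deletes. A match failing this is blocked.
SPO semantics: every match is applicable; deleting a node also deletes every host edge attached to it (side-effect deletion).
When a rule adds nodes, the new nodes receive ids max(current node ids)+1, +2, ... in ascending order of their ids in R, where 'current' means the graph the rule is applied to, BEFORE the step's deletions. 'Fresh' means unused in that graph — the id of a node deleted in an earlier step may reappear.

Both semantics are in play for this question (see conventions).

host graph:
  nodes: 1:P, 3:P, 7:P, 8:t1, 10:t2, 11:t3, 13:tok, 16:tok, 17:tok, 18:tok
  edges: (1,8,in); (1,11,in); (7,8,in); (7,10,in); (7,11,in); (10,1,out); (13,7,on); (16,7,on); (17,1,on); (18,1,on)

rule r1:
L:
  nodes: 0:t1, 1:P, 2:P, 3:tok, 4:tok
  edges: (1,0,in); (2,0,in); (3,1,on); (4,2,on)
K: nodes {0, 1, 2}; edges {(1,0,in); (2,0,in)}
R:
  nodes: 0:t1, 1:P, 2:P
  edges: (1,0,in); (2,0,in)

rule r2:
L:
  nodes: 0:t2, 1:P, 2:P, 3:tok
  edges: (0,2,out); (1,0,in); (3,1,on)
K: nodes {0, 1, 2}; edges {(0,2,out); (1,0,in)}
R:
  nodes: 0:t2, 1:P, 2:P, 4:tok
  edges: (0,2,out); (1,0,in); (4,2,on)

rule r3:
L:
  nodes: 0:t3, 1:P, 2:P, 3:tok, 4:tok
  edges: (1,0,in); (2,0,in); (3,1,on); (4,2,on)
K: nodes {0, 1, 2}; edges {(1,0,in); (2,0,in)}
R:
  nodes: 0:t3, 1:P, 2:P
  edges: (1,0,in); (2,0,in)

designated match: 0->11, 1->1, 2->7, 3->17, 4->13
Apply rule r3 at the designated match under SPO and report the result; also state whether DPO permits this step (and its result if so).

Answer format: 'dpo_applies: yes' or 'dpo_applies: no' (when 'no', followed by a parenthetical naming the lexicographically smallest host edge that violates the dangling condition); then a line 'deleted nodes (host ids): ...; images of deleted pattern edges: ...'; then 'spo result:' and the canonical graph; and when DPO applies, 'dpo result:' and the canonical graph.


dpo_applies: yes
deleted nodes (host ids): 13, 17; images of deleted pattern edges: (13,7,on); (17,1,on)
spo result:
nodes: 1:P, 3:P, 7:P, 8:t1, 10:t2, 11:t3, 16:tok, 18:tok
edges: (1,8,in); (1,11,in); (7,8,in); (7,10,in); (7,11,in); (10,1,out); (16,7,on); (18,1,on)
dpo result:
nodes: 1:P, 3:P, 7:P, 8:t1, 10:t2, 11:t3, 16:tok, 18:tok
edges: (1,8,in); (1,11,in); (7,8,in); (7,10,in); (7,11,in); (10,1,out); (16,7,on); (18,1,on)


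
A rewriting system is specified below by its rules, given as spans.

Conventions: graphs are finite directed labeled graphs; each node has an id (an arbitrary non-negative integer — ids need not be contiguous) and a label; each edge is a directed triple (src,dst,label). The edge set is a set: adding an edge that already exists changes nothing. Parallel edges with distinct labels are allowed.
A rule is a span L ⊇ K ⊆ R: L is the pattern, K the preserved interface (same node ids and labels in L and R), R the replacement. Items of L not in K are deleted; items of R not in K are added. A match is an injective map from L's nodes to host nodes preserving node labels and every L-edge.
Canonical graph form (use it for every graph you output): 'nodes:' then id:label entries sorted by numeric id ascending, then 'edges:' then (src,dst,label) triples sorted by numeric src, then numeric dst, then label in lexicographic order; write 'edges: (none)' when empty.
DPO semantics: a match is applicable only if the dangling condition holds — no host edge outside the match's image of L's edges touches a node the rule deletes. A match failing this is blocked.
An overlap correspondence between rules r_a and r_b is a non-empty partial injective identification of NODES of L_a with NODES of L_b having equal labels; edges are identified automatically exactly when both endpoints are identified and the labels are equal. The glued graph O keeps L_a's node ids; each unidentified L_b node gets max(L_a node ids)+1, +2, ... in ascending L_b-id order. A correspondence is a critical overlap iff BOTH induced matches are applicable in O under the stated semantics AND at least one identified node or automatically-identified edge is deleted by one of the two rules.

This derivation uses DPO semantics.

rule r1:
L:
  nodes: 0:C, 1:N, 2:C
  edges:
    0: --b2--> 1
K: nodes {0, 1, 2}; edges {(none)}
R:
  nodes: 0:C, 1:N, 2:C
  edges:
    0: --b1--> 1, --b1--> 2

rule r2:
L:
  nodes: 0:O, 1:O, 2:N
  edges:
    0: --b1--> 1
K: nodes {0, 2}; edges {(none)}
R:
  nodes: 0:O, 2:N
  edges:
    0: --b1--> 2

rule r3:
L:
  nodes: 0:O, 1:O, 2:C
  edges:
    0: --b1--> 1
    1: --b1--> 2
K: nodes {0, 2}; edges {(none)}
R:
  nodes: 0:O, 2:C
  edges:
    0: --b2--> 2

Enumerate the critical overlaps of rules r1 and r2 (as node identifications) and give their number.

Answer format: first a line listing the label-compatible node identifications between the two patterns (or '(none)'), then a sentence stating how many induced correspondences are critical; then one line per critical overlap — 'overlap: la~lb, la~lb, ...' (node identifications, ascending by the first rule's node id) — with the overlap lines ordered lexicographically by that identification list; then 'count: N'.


label-compatible node identifications between L(r1) and L(r2): 1~2
0 of the induced correspondences are critical overlaps of r1 and r2.
count: 0


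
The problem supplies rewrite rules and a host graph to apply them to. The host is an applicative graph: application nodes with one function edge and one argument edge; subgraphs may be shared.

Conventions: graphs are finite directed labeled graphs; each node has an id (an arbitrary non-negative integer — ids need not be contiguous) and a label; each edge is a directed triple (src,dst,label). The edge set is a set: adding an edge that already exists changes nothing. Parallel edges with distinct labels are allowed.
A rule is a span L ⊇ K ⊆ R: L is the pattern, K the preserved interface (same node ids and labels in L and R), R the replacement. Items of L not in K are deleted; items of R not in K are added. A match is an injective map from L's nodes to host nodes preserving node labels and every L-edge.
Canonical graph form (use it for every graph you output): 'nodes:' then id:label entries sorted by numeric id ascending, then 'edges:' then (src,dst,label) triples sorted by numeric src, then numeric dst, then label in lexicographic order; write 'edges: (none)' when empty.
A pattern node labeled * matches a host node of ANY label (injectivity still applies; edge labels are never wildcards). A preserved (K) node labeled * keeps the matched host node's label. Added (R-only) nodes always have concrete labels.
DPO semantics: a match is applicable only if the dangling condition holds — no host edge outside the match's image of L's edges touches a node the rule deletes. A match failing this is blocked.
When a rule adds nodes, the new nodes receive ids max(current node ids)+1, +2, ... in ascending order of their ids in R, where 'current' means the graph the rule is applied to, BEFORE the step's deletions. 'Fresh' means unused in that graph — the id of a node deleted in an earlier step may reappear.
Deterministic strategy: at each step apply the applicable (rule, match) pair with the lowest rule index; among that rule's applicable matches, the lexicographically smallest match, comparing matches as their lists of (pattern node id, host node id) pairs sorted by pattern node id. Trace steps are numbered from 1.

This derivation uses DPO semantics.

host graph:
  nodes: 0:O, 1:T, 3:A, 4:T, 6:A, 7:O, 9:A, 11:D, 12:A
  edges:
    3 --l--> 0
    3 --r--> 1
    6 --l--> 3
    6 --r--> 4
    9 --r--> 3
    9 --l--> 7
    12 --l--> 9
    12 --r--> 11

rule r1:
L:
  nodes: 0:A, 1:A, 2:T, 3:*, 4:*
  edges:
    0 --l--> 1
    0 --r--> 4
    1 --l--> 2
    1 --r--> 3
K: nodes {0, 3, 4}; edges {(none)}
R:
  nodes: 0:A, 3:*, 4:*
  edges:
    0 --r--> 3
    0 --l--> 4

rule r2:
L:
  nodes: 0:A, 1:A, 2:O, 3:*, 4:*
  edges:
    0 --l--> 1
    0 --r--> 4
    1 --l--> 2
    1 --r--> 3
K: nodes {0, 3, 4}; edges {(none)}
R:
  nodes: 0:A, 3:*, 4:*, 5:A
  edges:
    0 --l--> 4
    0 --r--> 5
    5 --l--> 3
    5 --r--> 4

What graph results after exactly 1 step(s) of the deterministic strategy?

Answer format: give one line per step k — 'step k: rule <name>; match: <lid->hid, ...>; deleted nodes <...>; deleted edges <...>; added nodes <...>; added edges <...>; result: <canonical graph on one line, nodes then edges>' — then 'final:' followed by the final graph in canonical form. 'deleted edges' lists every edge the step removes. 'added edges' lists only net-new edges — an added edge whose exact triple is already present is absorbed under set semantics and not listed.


step 1: rule r2; match: 0->12, 1->9, 2->7, 3->3, 4->11; deleted nodes 7, 9; deleted edges (9,3,r); (9,7,l); (12,9,l); (12,11,r); added nodes 13; added edges (12,11,l); (12,13,r); (13,3,l); (13,11,r); result: nodes: 0:O, 1:T, 3:A, 4:T, 6:A, 11:D, 12:A, 13:A edges: (3,0,l); (3,1,r); (6,3,l); (6,4,r); (12,11,l); (12,13,r); (13,3,l); (13,11,r)
final:
nodes: 0:O, 1:T, 3:A, 4:T, 6:A, 11:D, 12:A, 13:A
edges: (3,0,l); (3,1,r); (6,3,l); (6,4,r); (12,11,l); (12,13,r); (13,3,l); (13,11,r)


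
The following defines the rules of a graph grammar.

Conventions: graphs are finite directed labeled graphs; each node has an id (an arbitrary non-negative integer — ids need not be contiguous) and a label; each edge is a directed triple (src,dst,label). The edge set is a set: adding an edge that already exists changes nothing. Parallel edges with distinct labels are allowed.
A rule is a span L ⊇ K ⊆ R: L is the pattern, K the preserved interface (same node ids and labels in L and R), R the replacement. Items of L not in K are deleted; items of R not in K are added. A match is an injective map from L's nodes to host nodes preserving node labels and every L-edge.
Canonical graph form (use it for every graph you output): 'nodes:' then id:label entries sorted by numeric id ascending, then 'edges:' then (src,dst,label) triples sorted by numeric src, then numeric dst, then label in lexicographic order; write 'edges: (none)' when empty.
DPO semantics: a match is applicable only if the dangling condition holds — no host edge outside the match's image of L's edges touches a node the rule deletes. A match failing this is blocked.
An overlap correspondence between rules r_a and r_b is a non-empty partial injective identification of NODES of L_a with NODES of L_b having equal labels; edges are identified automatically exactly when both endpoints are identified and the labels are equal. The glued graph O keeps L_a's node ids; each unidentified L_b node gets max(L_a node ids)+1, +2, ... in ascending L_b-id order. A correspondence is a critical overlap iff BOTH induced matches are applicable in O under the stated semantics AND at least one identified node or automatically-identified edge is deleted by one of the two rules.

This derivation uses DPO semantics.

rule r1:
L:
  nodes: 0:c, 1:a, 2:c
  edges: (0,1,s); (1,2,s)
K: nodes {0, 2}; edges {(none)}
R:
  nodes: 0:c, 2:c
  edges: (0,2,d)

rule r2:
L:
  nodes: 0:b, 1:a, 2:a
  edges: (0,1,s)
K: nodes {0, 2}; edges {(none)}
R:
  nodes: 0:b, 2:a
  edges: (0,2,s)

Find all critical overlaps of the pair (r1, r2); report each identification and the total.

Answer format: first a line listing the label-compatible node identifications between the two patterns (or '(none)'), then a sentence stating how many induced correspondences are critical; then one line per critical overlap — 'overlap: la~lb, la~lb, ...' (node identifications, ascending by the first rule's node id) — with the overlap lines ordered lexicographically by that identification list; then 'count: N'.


label-compatible node identifications between L(r1) and L(r2): 1~1, 1~2
1 of the induced correspondences is a critical overlap of r1 and r2.
overlap: 1~2
count: 1


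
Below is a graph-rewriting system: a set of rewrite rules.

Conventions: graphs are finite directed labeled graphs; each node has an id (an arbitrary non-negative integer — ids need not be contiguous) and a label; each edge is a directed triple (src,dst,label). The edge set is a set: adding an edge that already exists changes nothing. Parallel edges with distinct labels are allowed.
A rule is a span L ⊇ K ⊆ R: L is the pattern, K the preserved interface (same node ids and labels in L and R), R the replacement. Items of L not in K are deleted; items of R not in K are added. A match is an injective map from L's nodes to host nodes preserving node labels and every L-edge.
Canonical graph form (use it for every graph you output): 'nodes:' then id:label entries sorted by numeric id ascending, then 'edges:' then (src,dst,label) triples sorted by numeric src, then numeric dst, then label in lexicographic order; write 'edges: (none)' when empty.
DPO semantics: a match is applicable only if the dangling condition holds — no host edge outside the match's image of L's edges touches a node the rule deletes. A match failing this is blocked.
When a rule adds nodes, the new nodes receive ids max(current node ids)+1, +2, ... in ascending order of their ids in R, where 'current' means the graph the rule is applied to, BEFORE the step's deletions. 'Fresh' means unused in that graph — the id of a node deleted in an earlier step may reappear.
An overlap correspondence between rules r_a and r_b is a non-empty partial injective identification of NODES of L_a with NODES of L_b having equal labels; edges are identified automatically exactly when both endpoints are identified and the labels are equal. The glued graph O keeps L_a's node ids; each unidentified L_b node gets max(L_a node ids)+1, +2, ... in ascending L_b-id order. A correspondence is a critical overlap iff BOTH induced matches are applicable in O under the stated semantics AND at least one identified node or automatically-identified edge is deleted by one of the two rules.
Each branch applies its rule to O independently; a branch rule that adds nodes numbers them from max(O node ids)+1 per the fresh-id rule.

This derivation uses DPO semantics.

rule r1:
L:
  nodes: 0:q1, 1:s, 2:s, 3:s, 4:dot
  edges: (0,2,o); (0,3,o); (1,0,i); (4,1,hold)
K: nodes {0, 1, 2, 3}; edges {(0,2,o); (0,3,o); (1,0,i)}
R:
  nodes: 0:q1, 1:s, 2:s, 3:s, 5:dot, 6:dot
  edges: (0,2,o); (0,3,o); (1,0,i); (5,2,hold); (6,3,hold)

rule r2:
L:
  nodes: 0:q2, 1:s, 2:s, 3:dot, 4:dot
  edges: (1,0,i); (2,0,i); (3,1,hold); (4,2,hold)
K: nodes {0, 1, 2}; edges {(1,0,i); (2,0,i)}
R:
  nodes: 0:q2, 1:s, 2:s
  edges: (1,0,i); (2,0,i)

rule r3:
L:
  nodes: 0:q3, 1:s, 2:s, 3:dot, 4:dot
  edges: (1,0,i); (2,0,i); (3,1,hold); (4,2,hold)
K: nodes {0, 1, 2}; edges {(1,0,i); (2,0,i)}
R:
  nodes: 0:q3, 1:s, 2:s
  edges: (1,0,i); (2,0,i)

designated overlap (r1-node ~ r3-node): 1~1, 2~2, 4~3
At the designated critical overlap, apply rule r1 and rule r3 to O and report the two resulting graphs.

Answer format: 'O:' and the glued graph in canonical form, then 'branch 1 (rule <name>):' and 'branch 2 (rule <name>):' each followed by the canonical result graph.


O:
nodes: 0:q1, 1:s, 2:s, 3:s, 4:dot, 5:q3, 6:dot
edges: (0,2,o); (0,3,o); (1,0,i); (1,5,i); (2,5,i); (4,1,hold); (6,2,hold)
branch 1 (rule r1):
nodes: 0:q1, 1:s, 2:s, 3:s, 5:q3, 6:dot, 7:dot, 8:dot
edges: (0,2,o); (0,3,o); (1,0,i); (1,5,i); (2,5,i); (6,2,hold); (7,2,hold); (8,3,hold)
branch 2 (rule r3):
nodes: 0:q1, 1:s, 2:s, 3:s, 5:q3
edges: (0,2,o); (0,3,o); (1,0,i); (1,5,i); (2,5,i)


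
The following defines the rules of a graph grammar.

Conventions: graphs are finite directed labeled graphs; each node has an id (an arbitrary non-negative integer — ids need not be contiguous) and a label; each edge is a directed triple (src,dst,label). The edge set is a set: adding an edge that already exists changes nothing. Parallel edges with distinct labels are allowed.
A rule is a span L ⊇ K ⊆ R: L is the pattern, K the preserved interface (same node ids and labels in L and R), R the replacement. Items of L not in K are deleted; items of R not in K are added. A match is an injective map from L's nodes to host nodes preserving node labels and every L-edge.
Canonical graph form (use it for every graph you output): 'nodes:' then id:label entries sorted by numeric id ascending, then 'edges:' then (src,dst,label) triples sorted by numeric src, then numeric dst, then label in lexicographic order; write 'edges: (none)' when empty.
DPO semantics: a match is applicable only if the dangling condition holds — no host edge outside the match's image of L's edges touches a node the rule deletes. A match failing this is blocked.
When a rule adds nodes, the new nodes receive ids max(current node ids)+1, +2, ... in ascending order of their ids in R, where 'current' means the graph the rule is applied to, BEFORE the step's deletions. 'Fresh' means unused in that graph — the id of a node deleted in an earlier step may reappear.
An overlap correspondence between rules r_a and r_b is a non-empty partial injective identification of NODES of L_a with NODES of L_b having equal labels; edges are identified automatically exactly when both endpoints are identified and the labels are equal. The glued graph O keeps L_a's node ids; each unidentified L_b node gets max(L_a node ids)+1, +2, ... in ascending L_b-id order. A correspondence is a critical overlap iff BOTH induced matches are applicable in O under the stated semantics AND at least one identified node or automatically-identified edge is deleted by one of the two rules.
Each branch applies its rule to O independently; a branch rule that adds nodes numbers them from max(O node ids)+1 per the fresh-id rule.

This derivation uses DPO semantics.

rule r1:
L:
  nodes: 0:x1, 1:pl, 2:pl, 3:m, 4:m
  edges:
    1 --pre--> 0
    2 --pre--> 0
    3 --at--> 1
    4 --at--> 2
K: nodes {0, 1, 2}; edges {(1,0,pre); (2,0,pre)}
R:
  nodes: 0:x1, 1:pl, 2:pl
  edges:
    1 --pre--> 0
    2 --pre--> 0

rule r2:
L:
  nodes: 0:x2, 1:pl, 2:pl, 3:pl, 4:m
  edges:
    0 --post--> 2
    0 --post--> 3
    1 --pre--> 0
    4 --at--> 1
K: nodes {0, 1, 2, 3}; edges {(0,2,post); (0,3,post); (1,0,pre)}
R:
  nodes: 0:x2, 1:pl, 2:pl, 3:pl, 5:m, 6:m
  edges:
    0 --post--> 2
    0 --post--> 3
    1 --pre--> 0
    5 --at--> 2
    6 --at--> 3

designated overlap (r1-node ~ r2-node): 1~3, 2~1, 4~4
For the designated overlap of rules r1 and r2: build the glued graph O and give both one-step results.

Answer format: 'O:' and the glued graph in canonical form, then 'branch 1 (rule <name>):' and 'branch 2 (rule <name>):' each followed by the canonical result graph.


O:
nodes: 0:x1, 1:pl, 2:pl, 3:m, 4:m, 5:x2, 6:pl
edges: (1,0,pre); (2,0,pre); (2,5,pre); (3,1,at); (4,2,at); (5,1,post); (5,6,post)
branch 1 (rule r1):
nodes: 0:x1, 1:pl, 2:pl, 5:x2, 6:pl
edges: (1,0,pre); (2,0,pre); (2,5,pre); (5,1,post); (5,6,post)
branch 2 (rule r2):
nodes: 0:x1, 1:pl, 2:pl, 3:m, 5:x2, 6:pl, 7:m, 8:m
edges: (1,0,pre); (2,0,pre); (2,5,pre); (3,1,at); (5,1,post); (5,6,post); (7,6,at); (8,1,at)


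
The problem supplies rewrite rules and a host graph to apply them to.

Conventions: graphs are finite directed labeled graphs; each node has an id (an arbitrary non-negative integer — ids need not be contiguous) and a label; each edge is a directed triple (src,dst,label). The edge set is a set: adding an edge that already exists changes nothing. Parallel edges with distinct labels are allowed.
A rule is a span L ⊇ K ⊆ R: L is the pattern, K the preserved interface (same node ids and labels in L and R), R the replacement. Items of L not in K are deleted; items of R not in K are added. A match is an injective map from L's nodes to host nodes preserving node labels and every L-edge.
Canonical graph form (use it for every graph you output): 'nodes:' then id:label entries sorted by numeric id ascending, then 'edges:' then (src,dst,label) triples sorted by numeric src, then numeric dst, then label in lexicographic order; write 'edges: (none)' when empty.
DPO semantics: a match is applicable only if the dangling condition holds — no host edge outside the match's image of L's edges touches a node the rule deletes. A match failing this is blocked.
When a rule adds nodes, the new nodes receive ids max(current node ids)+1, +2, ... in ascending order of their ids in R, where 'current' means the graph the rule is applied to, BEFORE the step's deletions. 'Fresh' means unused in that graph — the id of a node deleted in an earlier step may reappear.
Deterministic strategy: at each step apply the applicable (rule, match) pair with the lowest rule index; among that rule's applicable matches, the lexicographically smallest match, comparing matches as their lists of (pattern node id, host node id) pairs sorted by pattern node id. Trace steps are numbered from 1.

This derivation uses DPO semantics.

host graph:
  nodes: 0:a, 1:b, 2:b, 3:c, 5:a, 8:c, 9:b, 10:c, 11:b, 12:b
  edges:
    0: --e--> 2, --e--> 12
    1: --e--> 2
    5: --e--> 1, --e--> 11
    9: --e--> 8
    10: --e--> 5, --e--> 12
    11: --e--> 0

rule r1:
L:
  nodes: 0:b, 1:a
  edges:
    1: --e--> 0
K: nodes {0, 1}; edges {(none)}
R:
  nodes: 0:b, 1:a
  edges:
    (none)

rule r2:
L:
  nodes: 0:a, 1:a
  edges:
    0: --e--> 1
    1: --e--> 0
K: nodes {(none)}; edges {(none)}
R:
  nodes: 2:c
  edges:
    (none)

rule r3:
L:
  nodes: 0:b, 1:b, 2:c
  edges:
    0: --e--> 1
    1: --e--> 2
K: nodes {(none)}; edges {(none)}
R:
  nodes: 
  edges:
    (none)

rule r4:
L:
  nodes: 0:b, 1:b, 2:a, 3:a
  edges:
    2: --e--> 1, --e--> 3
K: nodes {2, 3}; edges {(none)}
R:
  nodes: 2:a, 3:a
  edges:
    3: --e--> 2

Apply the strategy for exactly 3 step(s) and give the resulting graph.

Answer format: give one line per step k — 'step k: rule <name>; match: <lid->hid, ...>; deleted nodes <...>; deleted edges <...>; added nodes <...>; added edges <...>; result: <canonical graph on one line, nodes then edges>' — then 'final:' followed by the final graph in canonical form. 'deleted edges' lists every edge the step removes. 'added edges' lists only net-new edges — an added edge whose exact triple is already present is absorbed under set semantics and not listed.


step 1: rule r1; match: 0->1, 1->5; deleted nodes (none); deleted edges (5,1,e); added nodes (none); added edges (none); result: nodes: 0:a, 1:b, 2:b, 3:c, 5:a, 8:c, 9:b, 10:c, 11:b, 12:b edges: (0,2,e); (0,12,e); (1,2,e); (5,11,e); (9,8,e); (10,5,e); (10,12,e); (11,0,e)
step 2: rule r1; match: 0->2, 1->0; deleted nodes (none); deleted edges (0,2,e); added nodes (none); added edges (none); result: nodes: 0:a, 1:b, 2:b, 3:c, 5:a, 8:c, 9:b, 10:c, 11:b, 12:b edges: (0,12,e); (1,2,e); (5,11,e); (9,8,e); (10,5,e); (10,12,e); (11,0,e)
step 3: rule r1; match: 0->11, 1->5; deleted nodes (none); deleted edges (5,11,e); added nodes (none); added edges (none); result: nodes: 0:a, 1:b, 2:b, 3:c, 5:a, 8:c, 9:b, 10:c, 11:b, 12:b edges: (0,12,e); (1,2,e); (9,8,e); (10,5,e); (10,12,e); (11,0,e)
final:
nodes: 0:a, 1:b, 2:b, 3:c, 5:a, 8:c, 9:b, 10:c, 11:b, 12:b
edges: (0,12,e); (1,2,e); (9,8,e); (10,5,e); (10,12,e); (11,0,e)
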